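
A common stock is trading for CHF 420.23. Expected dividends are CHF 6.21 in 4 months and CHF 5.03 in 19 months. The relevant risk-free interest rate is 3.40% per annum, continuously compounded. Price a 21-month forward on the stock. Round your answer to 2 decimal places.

CHF 434.42

PV(dividends) I = 6.21·e^(−0.0340·4/12) + 5.03·e^(−0.0340·19/12)
I = 6.1400 + 4.7664 = 10.9064
F = (S − I)·e^(rT) = (420.23 − 10.9064) · e^(0.0340·21/12)
= 409.3236 · e^0.059500 = 409.3236 × 1.061306 = CHF 434.42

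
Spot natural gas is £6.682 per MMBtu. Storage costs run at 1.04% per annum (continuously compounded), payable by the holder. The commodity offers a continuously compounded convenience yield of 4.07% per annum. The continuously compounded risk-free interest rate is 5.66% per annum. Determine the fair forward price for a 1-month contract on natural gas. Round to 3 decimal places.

£6.697 per MMBtu

Net carry = r + u − y = 0.0566 + 0.0104 − 0.0407 = 0.0263
F = S·e^((r+u−y)T) = 6.682 · e^(0.0263 × 1/12) = 6.682 · e^0.002192
= 6.682 × 1.002194 = £6.697 per MMBtu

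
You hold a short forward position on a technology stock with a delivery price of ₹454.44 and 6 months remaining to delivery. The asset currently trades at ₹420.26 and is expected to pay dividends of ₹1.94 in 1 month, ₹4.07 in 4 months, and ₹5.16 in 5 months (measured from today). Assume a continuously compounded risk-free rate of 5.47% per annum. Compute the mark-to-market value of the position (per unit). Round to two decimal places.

₹32.89

PV(remaining dividends) I = 1.94·e^(−0.0547·1/12) + 4.07·e^(−0.0547·4/12) + 5.16·e^(−0.0547·5/12) = 10.9714
Current forward F = (S − I)·e^(rT) = (420.26 − 10.9714)·e^(0.0547·6/12) = 409.2886 × 1.027727 = 420.6369
Value (long) = (F − K)·e^(−rT) = (420.6369 − 454.44) × 0.973021 = -32.8911
Short position value = −(long value) = ₹32.89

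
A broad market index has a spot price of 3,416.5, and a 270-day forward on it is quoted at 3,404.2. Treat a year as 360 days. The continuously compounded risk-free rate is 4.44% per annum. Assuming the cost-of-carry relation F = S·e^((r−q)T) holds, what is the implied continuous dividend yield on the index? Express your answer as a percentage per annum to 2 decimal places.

From F = S·e^((r−q)T): (r − q) = ln(F/S)/T
ln(3404.2/3416.5) = ln(0.996400) = -0.003606
(r − q) = -0.003606 / (270/360) = -0.004808
q = r − ln(F/S)/T = 0.0444 + 0.004808 = 0.049208
q = 4.92%

4.92%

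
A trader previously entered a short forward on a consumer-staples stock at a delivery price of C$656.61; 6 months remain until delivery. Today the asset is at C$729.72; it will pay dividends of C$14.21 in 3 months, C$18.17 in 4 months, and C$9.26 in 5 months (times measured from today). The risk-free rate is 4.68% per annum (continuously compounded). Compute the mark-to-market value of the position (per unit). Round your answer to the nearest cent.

PV(remaining dividends) I = 14.21·e^(−0.0468·3/12) + 18.17·e^(−0.0468·4/12) + 9.26·e^(−0.0468·5/12) = 41.0146
Current forward F = (S − I)·e^(rT) = (729.72 − 41.0146)·e^(0.0468·6/12) = 688.7054 × 1.023676 = 705.0112
Value (long) = (F − K)·e^(−rT) = (705.0112 − 656.61) × 0.976872 = 47.2818
Short position value = −(long value) = -C$47.28

-C$47.28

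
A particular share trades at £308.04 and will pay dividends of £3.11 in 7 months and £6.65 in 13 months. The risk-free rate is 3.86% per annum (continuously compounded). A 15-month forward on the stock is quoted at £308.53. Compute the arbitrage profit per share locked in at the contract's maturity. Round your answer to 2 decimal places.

PV(dividends) I = 3.11·e^(−0.0386·7/12) + 6.65·e^(−0.0386·13/12) = 9.4184
Fair forward F* = (S − I)·e^(rT) = (308.04 − 9.4184)·e^0.048250 = 298.6216 × 1.049433 = 313.3834
Market £308.53 < fair 313.3834: forward underpriced → reverse cash-and-carry (short the stock, invest proceeds at r, pay the dividends, go long the forward).
Profit at T = |F_mkt − F*| = |308.53 − 313.3834| = £4.85 per share

£4.85 per share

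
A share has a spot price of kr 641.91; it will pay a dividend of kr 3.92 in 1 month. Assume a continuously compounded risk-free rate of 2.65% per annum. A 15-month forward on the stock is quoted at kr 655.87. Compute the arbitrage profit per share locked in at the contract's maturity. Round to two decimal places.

PV(dividends) I = 3.92·e^(−0.0265·1/12) = 3.9114
Fair forward F* = (S − I)·e^(rT) = (641.91 − 3.9114)·e^0.033125 = 637.9986 × 1.033680 = 659.4864
Market kr 655.87 < fair 659.4864: forward underpriced → reverse cash-and-carry (short the stock, invest proceeds at r, pay the dividends, go long the forward).
Profit at T = |F_mkt − F*| = |655.87 − 659.4864| = kr 3.62 per share

kr 3.62 per share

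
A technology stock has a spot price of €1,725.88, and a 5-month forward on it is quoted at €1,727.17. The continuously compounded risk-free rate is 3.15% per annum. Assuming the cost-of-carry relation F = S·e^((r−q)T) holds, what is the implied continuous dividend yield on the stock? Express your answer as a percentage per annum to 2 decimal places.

2.97%

From F = S·e^((r−q)T): (r − q) = ln(F/S)/T
ln(1727.17/1725.88) = ln(1.000747) = 0.000747
(r − q) = 0.000747 / (5/12) = 0.001793
q = r − ln(F/S)/T = 0.0315 − 0.001793 = 0.029707
q = 2.97%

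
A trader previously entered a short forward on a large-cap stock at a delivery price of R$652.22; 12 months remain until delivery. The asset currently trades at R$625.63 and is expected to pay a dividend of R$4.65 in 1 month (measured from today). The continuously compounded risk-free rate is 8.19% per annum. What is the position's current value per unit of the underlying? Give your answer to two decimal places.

PV(remaining dividends) I = 4.65·e^(−0.0819·1/12) = 4.6184
Current forward F = (S − I)·e^(rT) = (625.63 − 4.6184)·e^(0.0819·12/12) = 621.0116 × 1.085347 = 674.0131
Value (long) = (F − K)·e^(−rT) = (674.0131 − 652.22) × 0.921364 = 20.0794
Short position value = −(long value) = -R$20.08

-R$20.08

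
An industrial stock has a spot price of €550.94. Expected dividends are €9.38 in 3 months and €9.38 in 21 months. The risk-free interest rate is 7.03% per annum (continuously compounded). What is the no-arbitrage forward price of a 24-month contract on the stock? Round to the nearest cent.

€613.96

PV(dividends) I = 9.38·e^(−0.0703·3/12) + 9.38·e^(−0.0703·21/12)
I = 9.2166 + 8.2942 = 17.5108
F = (S − I)·e^(rT) = (550.94 − 17.5108) · e^(0.0703·24/12)
= 533.4292 · e^0.140600 = 533.4292 × 1.150964 = €613.96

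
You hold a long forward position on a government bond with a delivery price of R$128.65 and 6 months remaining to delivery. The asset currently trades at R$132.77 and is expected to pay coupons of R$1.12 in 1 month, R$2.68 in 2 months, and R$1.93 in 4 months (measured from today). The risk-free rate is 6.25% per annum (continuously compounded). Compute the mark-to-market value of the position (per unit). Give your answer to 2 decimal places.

PV(remaining coupons) I = 1.12·e^(−0.0625·1/12) + 2.68·e^(−0.0625·2/12) + 1.93·e^(−0.0625·4/12) = 5.6566
Current forward F = (S − I)·e^(rT) = (132.77 − 5.6566)·e^(0.0625·6/12) = 127.1134 × 1.031743 = 131.1484
Value (long) = (F − K)·e^(−rT) = (131.1484 − 128.65) × 0.969233 = 2.4215
Value = R$2.42

R$2.42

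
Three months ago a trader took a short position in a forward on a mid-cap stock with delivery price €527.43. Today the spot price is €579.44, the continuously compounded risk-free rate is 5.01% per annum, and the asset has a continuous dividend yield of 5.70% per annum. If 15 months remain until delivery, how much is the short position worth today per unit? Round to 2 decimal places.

Current fair forward for the remaining 15 months: F = S·e^((r − q)·T), (r − q) = 0.0501 − 0.0570 = -0.0069
F = 579.44 · e^(-0.0069 × 15/12) = 579.44 × 0.991412 = 574.4638
Value of long forward = (F − K)·e^(−rT) = (574.4638 − 527.43) · e^(−0.0501·15/12)
= 47.0338 × 0.939296 = 44.18
Short position value = −(long value) = -€44.18

-€44.18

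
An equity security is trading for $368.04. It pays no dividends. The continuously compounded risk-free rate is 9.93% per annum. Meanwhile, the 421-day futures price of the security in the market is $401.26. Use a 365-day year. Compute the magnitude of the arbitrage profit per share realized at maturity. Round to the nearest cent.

Fair futures: F* = S·e^(carry·T), with carry = r = 0.0993
F* = 368.04 · e^(0.0993 × 421/365) = 368.04 · e^0.114535 = 368.04 × 1.121352 = $412.7024
Market $401.26 < fair $412.7024: forward underpriced → reverse cash-and-carry (short spot, go long the forward).
At maturity, profit = |F_mkt − F*| = |401.26 − 412.7024| = $11.44 per share

$11.44 per share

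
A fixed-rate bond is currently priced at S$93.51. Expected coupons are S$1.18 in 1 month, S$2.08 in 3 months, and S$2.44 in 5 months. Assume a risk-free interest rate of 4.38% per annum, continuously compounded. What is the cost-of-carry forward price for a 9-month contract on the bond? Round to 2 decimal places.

S$90.82

PV(coupons) I = 1.18·e^(−0.0438·1/12) + 2.08·e^(−0.0438·3/12) + 2.44·e^(−0.0438·5/12)
I = 1.1757 + 2.0573 + 2.3959 = 5.6289
F = (S − I)·e^(rT) = (93.51 − 5.6289) · e^(0.0438·9/12)
= 87.8811 · e^0.032850 = 87.8811 × 1.033396 = S$90.82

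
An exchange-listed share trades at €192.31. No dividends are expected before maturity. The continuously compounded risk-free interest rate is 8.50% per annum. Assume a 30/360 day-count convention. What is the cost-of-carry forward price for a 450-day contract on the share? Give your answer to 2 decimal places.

€213.87

F = S·e^(rT) = 192.31 · e^(0.0850 × 450/360)
= 192.31 · e^0.106250 = 192.31 × 1.112100
F = €213.87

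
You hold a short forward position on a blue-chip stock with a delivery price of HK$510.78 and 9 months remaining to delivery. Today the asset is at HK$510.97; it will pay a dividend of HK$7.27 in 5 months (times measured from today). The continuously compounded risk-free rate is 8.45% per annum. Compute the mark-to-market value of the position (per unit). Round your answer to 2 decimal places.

-HK$24.54

PV(remaining dividends) I = 7.27·e^(−0.0845·5/12) = 7.0185
Current forward F = (S − I)·e^(rT) = (510.97 − 7.0185)·e^(0.0845·9/12) = 503.9515 × 1.065426 = 536.9230
Value (long) = (F − K)·e^(−rT) = (536.9230 − 510.78) × 0.938591 = 24.5376
Short position value = −(long value) = -HK$24.54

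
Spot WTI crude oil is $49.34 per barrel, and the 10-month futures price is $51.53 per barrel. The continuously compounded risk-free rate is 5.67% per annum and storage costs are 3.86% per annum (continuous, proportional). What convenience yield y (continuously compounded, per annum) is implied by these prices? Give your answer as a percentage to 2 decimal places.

4.32%

F = S·e^((r+u−y)T) ⇒ (r+u−y) = ln(F/S)/T
ln(51.53/49.34) = 0.043429; /T ⇒ 0.052115
y = r + u − ln(F/S)/T = 0.0567 + 0.0386 − 0.052115 = 0.043185
y = 4.32%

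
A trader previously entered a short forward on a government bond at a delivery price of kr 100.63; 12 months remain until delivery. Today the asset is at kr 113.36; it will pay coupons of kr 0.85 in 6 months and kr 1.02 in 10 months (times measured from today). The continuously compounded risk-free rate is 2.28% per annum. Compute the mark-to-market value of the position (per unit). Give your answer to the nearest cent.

-kr 13.16

PV(remaining coupons) I = 0.85·e^(−0.0228·6/12) + 1.02·e^(−0.0228·10/12) = 1.8412
Current forward F = (S − I)·e^(rT) = (113.36 − 1.8412)·e^(0.0228·12/12) = 111.5188 × 1.023062 = 114.0906
Value (long) = (F − K)·e^(−rT) = (114.0906 − 100.63) × 0.977458 = 13.1572
Short position value = −(long value) = -kr 13.16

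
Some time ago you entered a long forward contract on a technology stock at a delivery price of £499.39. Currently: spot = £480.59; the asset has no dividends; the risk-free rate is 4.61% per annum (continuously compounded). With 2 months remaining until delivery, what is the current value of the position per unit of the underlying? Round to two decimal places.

-£14.98

Current fair forward for the remaining 2 months: F = S·e^(r·T), r = 0.0461
F = 480.59 · e^(0.0461 × 2/12) = 480.59 × 1.007713 = 484.2968
Value of long forward = (F − K)·e^(−rT) = (484.2968 − 499.39) · e^(−0.0461·2/12)
= -15.0932 × 0.992346 = -14.98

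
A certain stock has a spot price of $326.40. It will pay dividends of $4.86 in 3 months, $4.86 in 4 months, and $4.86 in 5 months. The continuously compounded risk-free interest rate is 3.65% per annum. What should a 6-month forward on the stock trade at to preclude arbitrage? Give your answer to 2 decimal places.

$317.74

PV(dividends) I = 4.86·e^(−0.0365·3/12) + 4.86·e^(−0.0365·4/12) + 4.86·e^(−0.0365·5/12)
I = 4.8159 + 4.8012 + 4.7866 = 14.4037
F = (S − I)·e^(rT) = (326.40 − 14.4037) · e^(0.0365·6/12)
= 311.9963 · e^0.018250 = 311.9963 × 1.018418 = $317.74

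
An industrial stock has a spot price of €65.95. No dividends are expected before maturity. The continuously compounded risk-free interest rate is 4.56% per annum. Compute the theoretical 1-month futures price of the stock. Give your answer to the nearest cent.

F = S·e^(rT) = 65.95 · e^(0.0456 × 1/12)
= 65.95 · e^0.003800 = 65.95 × 1.003807
F = €66.20

€66.20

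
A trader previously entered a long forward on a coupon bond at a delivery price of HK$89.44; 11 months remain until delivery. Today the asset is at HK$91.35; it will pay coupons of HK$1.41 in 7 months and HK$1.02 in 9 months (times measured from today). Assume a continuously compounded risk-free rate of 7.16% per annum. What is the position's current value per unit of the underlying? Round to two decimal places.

PV(remaining coupons) I = 1.41·e^(−0.0716·7/12) + 1.02·e^(−0.0716·9/12) = 2.3190
Current forward F = (S − I)·e^(rT) = (91.35 − 2.3190)·e^(0.0716·11/12) = 89.0310 × 1.067835 = 95.0704
Value (long) = (F − K)·e^(−rT) = (95.0704 − 89.44) × 0.936474 = 5.2727
Value = HK$5.27

HK$5.27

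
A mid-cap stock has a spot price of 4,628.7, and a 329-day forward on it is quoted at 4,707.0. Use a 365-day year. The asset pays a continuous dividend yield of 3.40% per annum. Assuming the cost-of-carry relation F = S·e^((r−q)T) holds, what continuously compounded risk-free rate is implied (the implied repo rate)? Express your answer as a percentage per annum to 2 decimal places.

From F = S·e^((r−q)T): (r − q) = ln(F/S)/T
ln(4707.0/4628.7) = ln(1.016916) = 0.016775
(r − q) = 0.016775 / (329/365) = 0.018611
r = ln(F/S)/T + q = 0.018611 + 0.0340 = 0.052611
r = 5.26%

5.26%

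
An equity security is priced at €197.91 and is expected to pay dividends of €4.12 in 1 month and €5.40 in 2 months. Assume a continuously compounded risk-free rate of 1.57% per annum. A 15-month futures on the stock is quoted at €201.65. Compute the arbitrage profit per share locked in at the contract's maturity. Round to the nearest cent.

PV(dividends) I = 4.12·e^(−0.0157·1/12) + 5.40·e^(−0.0157·2/12) = 9.5005
Fair futures F* = (S − I)·e^(rT) = (197.91 − 9.5005)·e^0.019625 = 188.4095 × 1.019819 = 192.1436
Market €201.65 > fair 192.1436: forward overpriced → cash-and-carry (borrow at r, buy the stock and collect the dividends, short the forward).
Profit at T = |F_mkt − F*| = |201.65 − 192.1436| = €9.51 per share

€9.51 per share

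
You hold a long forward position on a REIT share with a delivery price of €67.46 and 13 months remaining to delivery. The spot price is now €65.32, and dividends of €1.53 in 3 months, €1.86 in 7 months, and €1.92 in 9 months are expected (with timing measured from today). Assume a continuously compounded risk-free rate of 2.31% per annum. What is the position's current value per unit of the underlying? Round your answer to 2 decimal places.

-€5.72

PV(remaining dividends) I = 1.53·e^(−0.0231·3/12) + 1.86·e^(−0.0231·7/12) + 1.92·e^(−0.0231·9/12) = 5.2433
Current forward F = (S − I)·e^(rT) = (65.32 − 5.2433)·e^(0.0231·13/12) = 60.0767 × 1.025341 = 61.5991
Value (long) = (F − K)·e^(−rT) = (61.5991 − 67.46) × 0.975286 = -5.7161
Value = -€5.72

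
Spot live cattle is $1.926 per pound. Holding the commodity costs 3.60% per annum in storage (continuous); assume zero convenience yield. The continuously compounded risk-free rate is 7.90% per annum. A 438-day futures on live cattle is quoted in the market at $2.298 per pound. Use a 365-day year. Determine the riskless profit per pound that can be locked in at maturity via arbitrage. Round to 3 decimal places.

$0.087 per pound

Fair futures: F* = S·e^(carry·T), with carry = (r + u) = 0.0790 + 0.0360 = 0.1150
F* = 1.926 · e^(0.1150 × 438/365) = 1.926 · e^0.138000 = 1.926 × 1.147976 = $2.2110
Market $2.298 > fair $2.2110: forward overpriced → cash-and-carry (buy spot, short the forward).
At maturity, profit = |F_mkt − F*| = |2.298 − 2.2110| = $0.087 per pound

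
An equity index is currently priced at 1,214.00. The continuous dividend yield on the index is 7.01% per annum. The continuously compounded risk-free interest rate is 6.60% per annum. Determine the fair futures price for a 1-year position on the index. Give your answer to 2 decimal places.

1,209.03

F = S·e^((r − q)T) = 1214.00 · e^((0.0660 − 0.0701) × 12/12)
= 1214.00 · e^-0.00410000 = 1214.00 × 0.99590839
F = 1,209.03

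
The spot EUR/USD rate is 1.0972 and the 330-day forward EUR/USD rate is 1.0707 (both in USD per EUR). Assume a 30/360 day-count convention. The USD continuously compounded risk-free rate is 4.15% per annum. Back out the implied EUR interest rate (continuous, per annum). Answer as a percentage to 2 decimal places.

F = S·e^((r_USD − r_EUR)T) ⇒ r_EUR = r_USD − ln(F/S)/T
ln(1.0707/1.0972) = -0.024449; /(330/360) = -0.026672
r_EUR = 0.0415 + 0.026672 = 0.068172
r_EUR = 6.82%

6.82%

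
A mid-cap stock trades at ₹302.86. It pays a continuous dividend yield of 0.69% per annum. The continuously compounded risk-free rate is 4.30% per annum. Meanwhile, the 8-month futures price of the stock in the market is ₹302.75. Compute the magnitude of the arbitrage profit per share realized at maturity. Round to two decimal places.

₹7.49 per share

Fair futures: F* = S·e^(carry·T), with carry = (r − q) = 0.0430 − 0.0069 = 0.0361
F* = 302.86 · e^(0.0361 × 8/12) = 302.86 · e^0.024067 = 302.86 × 1.024359 = ₹310.2374
Market ₹302.75 < fair ₹310.2374: forward underpriced → reverse cash-and-carry (short spot, go long the forward).
At maturity, profit = |F_mkt − F*| = |302.75 − 310.2374| = ₹7.49 per share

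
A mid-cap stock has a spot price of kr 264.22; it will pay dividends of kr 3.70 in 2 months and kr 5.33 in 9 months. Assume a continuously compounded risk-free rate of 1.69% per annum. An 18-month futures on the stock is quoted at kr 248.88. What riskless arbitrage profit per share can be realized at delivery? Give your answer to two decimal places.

kr 12.94 per share

PV(dividends) I = 3.70·e^(−0.0169·2/12) + 5.33·e^(−0.0169·9/12) = 8.9525
Fair futures F* = (S − I)·e^(rT) = (264.22 − 8.9525)·e^0.025350 = 255.2675 × 1.025674 = 261.8212
Market kr 248.88 < fair 261.8212: forward underpriced → reverse cash-and-carry (short the stock, invest proceeds at r, pay the dividends, go long the forward).
Profit at T = |F_mkt − F*| = |248.88 − 261.8212| = kr 12.94 per share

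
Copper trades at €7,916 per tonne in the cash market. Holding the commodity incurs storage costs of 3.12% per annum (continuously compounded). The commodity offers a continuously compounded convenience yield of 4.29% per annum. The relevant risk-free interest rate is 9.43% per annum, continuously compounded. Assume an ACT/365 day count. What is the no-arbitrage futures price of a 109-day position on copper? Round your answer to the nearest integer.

Net carry = r + u − y = 0.0943 + 0.0312 − 0.0429 = 0.0826
F = S·e^((r+u−y)T) = 7916 · e^(0.0826 × 109/365) = 7916 · e^0.024667
= 7916 × 1.024974 = €8,114 per tonne

€8,114 per tonne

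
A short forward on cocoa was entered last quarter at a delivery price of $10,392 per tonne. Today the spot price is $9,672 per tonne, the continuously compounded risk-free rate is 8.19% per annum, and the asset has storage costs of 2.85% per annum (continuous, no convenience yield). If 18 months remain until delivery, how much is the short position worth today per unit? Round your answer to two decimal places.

-$903.80 per tonne

Current fair forward for the remaining 18 months: F = S·e^((r + u)·T), (r + u) = 0.0819 + 0.0285 = 0.1104
F = 9672 · e^(0.1104 × 18/12) = 9672 × 1.18010097 = 11413.9366
Value of long forward = (F − K)·e^(−rT) = (11413.9366 − 10392) · e^(−0.0819·18/12)
= 1021.9366 × 0.88439631 = 903.80
Short position value = −(long value) = -$903.80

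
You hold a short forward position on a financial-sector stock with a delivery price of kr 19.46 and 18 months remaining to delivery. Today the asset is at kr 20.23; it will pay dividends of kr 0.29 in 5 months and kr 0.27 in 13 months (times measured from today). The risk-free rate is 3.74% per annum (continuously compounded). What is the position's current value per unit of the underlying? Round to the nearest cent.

PV(remaining dividends) I = 0.29·e^(−0.0374·5/12) + 0.27·e^(−0.0374·13/12) = 0.5448
Current forward F = (S − I)·e^(rT) = (20.23 − 0.5448)·e^(0.0374·18/12) = 19.6852 × 1.057703 = 20.8211
Value (long) = (F − K)·e^(−rT) = (20.8211 − 19.46) × 0.945445 = 1.2868
Short position value = −(long value) = -kr 1.29

-kr 1.29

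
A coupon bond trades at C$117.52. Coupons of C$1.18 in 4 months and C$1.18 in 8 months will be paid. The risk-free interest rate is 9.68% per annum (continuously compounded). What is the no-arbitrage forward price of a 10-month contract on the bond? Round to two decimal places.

PV(coupons) I = 1.18·e^(−0.0968·4/12) + 1.18·e^(−0.0968·8/12)
I = 1.1425 + 1.1063 = 2.2488
F = (S − I)·e^(rT) = (117.52 − 2.2488) · e^(0.0968·10/12)
= 115.2712 · e^0.080667 = 115.2712 × 1.084010 = C$124.96

C$124.96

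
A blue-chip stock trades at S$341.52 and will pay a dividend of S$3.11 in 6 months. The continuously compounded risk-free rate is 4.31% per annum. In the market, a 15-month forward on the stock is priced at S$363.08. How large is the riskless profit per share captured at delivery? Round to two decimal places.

PV(dividends) I = 3.11·e^(−0.0431·6/12) = 3.0437
Fair forward F* = (S − I)·e^(rT) = (341.52 − 3.0437)·e^0.053875 = 338.4763 × 1.055353 = 357.2120
Market S$363.08 > fair 357.2120: forward overpriced → cash-and-carry (borrow at r, buy the stock and collect the dividends, short the forward).
Profit at T = |F_mkt − F*| = |363.08 − 357.2120| = S$5.87 per share

S$5.87 per share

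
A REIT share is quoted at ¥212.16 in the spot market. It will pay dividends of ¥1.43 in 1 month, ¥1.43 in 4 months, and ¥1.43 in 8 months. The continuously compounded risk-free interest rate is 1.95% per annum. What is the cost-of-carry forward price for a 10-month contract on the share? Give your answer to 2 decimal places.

PV(dividends) I = 1.43·e^(−0.0195·1/12) + 1.43·e^(−0.0195·4/12) + 1.43·e^(−0.0195·8/12)
I = 1.4277 + 1.4207 + 1.4115 = 4.2599
F = (S − I)·e^(rT) = (212.16 − 4.2599) · e^(0.0195·10/12)
= 207.9001 · e^0.016250 = 207.9001 × 1.016383 = ¥211.31

¥211.31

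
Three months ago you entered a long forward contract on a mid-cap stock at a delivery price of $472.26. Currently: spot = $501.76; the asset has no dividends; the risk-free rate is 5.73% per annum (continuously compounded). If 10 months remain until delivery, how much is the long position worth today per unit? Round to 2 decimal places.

$51.52

Current fair forward for the remaining 10 months: F = S·e^(r·T), r = 0.0573
F = 501.76 · e^(0.0573 × 10/12) = 501.76 × 1.048908 = 526.3001
Value of long forward = (F − K)·e^(−rT) = (526.3001 − 472.26) · e^(−0.0573·10/12)
= 54.0401 × 0.953372 = 51.52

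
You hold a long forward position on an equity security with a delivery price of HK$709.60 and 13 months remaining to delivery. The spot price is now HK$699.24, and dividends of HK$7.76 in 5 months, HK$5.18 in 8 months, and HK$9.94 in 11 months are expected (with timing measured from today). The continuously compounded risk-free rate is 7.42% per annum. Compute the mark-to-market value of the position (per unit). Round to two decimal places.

PV(remaining dividends) I = 7.76·e^(−0.0742·5/12) + 5.18·e^(−0.0742·8/12) + 9.94·e^(−0.0742·11/12) = 21.7401
Current forward F = (S − I)·e^(rT) = (699.24 − 21.7401)·e^(0.0742·13/12) = 677.4999 × 1.083702 = 734.2080
Value (long) = (F − K)·e^(−rT) = (734.2080 − 709.60) × 0.922763 = 22.7074
Value = HK$22.71

HK$22.71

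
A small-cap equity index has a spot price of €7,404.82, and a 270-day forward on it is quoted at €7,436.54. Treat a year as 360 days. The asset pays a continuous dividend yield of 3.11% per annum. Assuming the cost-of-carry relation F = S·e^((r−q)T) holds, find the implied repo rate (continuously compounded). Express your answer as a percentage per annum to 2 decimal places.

From F = S·e^((r−q)T): (r − q) = ln(F/S)/T
ln(7436.54/7404.82) = ln(1.004284) = 0.004275
(r − q) = 0.004275 / (270/360) = 0.005700
r = ln(F/S)/T + q = 0.005700 + 0.0311 = 0.036800
r = 3.68%

3.68%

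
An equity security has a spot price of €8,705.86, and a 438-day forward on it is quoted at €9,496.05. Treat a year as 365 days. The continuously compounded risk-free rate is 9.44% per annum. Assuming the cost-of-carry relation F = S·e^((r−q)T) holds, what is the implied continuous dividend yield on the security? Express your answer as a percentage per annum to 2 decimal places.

2.20%

From F = S·e^((r−q)T): (r − q) = ln(F/S)/T
ln(9496.05/8705.86) = ln(1.090765) = 0.086879
(r − q) = 0.086879 / (438/365) = 0.072399
q = r − ln(F/S)/T = 0.0944 − 0.072399 = 0.022001
q = 2.20%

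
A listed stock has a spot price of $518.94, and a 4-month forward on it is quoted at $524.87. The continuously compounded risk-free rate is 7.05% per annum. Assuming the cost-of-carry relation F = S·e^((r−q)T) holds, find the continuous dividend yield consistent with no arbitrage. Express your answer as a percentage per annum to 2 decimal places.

From F = S·e^((r−q)T): (r − q) = ln(F/S)/T
ln(524.87/518.94) = ln(1.011427) = 0.011362
(r − q) = 0.011362 / (4/12) = 0.034086
q = r − ln(F/S)/T = 0.0705 − 0.034086 = 0.036414
q = 3.64%

3.64%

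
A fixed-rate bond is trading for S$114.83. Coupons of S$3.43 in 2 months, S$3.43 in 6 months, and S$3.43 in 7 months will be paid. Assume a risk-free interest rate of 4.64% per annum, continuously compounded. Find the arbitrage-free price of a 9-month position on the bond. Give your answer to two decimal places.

S$108.45

PV(coupons) I = 3.43·e^(−0.0464·2/12) + 3.43·e^(−0.0464·6/12) + 3.43·e^(−0.0464·7/12)
I = 3.4036 + 3.3513 + 3.3384 = 10.0933
F = (S − I)·e^(rT) = (114.83 − 10.0933) · e^(0.0464·9/12)
= 104.7367 · e^0.034800 = 104.7367 × 1.035413 = S$108.45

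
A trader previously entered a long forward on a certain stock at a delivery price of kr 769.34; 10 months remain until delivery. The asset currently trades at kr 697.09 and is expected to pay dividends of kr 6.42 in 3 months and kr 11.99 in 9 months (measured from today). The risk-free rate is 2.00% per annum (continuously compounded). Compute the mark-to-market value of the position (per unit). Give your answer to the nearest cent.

PV(remaining dividends) I = 6.42·e^(−0.0200·3/12) + 11.99·e^(−0.0200·9/12) = 18.1995
Current forward F = (S − I)·e^(rT) = (697.09 − 18.1995)·e^(0.0200·10/12) = 678.8905 × 1.016806 = 690.2999
Value (long) = (F − K)·e^(−rT) = (690.2999 − 769.34) × 0.983471 = -77.7336
Value = -kr 77.73

-kr 77.73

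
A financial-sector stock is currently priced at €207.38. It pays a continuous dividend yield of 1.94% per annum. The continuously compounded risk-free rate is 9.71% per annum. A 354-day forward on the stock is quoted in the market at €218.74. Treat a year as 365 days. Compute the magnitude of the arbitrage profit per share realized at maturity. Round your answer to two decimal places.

Fair forward: F* = S·e^(carry·T), with carry = (r − q) = 0.0971 − 0.0194 = 0.0777
F* = 207.38 · e^(0.0777 × 354/365) = 207.38 · e^0.075358 = 207.38 × 1.078270 = €223.6116
Market €218.74 < fair €223.6116: forward underpriced → reverse cash-and-carry (short spot, go long the forward).
At maturity, profit = |F_mkt − F*| = |218.74 − 223.6116| = €4.87 per share

€4.87 per share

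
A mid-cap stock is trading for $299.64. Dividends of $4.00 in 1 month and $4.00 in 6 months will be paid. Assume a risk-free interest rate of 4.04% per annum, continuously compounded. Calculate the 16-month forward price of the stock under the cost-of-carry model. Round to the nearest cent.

$307.88

PV(dividends) I = 4.00·e^(−0.0404·1/12) + 4.00·e^(−0.0404·6/12)
I = 3.9866 + 3.9200 = 7.9066
F = (S − I)·e^(rT) = (299.64 − 7.9066) · e^(0.0404·16/12)
= 291.7334 · e^0.053867 = 291.7334 × 1.055344 = $307.88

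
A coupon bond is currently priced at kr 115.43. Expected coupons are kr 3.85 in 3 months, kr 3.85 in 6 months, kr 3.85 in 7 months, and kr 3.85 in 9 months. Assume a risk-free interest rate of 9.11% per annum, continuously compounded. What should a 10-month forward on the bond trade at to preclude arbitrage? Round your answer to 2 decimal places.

PV(coupons) I = 3.85·e^(−0.0911·3/12) + 3.85·e^(−0.0911·6/12) + 3.85·e^(−0.0911·7/12) + 3.85·e^(−0.0911·9/12)
I = 3.7633 + 3.6786 + 3.6507 + 3.5957 = 14.6883
F = (S − I)·e^(rT) = (115.43 − 14.6883) · e^(0.0911·10/12)
= 100.7417 · e^0.075917 = 100.7417 × 1.078873 = kr 108.69

kr 108.69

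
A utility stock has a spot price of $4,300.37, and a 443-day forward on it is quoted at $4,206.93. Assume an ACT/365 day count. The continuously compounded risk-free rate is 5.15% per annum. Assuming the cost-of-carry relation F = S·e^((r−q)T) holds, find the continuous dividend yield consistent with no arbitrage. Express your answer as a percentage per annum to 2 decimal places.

From F = S·e^((r−q)T): (r − q) = ln(F/S)/T
ln(4206.93/4300.37) = ln(0.978272) = -0.021968
(r − q) = -0.021968 / (443/365) = -0.018100
q = r − ln(F/S)/T = 0.0515 + 0.018100 = 0.069600
q = 6.96%

6.96%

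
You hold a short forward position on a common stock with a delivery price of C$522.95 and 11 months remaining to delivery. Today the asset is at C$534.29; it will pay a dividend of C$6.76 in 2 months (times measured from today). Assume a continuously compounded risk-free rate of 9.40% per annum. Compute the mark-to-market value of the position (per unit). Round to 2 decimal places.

PV(remaining dividends) I = 6.76·e^(−0.0940·2/12) = 6.6549
Current forward F = (S − I)·e^(rT) = (534.29 − 6.6549)·e^(0.0940·11/12) = 527.6351 × 1.089988 = 575.1159
Value (long) = (F − K)·e^(−rT) = (575.1159 − 522.95) × 0.917441 = 47.8591
Short position value = −(long value) = -C$47.86

-C$47.86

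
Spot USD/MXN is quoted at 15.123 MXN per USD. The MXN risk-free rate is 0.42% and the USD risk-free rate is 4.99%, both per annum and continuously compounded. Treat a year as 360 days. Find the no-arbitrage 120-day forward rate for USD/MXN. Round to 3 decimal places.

14.894

F = S·e^((r_MXN − r_USD)T) = 15.123 · e^((0.0042 − 0.0499) × 120/360)
= 15.123 · e^-0.015233 = 15.123 × 0.984882
F = 14.894 MXN per USD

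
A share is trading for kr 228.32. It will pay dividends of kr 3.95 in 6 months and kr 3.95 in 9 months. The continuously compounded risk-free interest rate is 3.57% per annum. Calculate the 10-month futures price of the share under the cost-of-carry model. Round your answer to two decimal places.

PV(dividends) I = 3.95·e^(−0.0357·6/12) + 3.95·e^(−0.0357·9/12)
I = 3.8801 + 3.8456 = 7.7257
F = (S − I)·e^(rT) = (228.32 − 7.7257) · e^(0.0357·10/12)
= 220.5943 · e^0.029750 = 220.5943 × 1.030197 = kr 227.26

kr 227.26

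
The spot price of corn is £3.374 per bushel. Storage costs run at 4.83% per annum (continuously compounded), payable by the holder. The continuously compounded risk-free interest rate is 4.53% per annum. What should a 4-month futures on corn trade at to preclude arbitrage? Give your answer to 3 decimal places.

£3.481 per bushel

Net carry = r + u − y = 0.0453 + 0.0483 − 0.0000 = 0.0936
F = S·e^((r+u−y)T) = 3.374 · e^(0.0936 × 4/12) = 3.374 · e^0.031200
= 3.374 × 1.031692 = £3.481 per bushel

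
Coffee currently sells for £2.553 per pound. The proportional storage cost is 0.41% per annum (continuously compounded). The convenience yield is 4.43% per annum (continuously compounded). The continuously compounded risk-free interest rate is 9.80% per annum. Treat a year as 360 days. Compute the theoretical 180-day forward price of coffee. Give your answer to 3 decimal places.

£2.628 per pound

Net carry = r + u − y = 0.0980 + 0.0041 − 0.0443 = 0.0578
F = S·e^((r+u−y)T) = 2.553 · e^(0.0578 × 180/360) = 2.553 · e^0.028900
= 2.553 × 1.029322 = £2.628 per pound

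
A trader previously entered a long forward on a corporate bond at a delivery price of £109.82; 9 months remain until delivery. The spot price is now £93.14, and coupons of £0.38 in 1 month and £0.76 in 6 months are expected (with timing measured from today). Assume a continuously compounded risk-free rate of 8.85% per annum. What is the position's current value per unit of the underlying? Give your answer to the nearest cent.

-£10.73

PV(remaining coupons) I = 0.38·e^(−0.0885·1/12) + 0.76·e^(−0.0885·6/12) = 1.1043
Current forward F = (S − I)·e^(rT) = (93.14 − 1.1043)·e^(0.0885·9/12) = 92.0357 × 1.068627 = 98.3518
Value (long) = (F − K)·e^(−rT) = (98.3518 − 109.82) × 0.935780 = -10.7317
Value = -£10.73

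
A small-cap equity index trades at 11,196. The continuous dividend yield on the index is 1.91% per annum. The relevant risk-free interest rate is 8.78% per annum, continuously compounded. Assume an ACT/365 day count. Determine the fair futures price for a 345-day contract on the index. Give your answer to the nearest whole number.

F = S·e^((r − q)T) = 11196 · e^((0.0878 − 0.0191) × 345/365)
= 11196 · e^0.064936 = 11196 × 1.067091
F = 11,947

11,947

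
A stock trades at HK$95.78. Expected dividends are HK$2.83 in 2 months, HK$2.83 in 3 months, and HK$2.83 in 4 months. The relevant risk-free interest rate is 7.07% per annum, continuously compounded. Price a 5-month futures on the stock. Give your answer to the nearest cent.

PV(dividends) I = 2.83·e^(−0.0707·2/12) + 2.83·e^(−0.0707·3/12) + 2.83·e^(−0.0707·4/12)
I = 2.7968 + 2.7804 + 2.7641 = 8.3413
F = (S − I)·e^(rT) = (95.78 − 8.3413) · e^(0.0707·5/12)
= 87.4387 · e^0.029458 = 87.4387 × 1.029896 = HK$90.05

HK$90.05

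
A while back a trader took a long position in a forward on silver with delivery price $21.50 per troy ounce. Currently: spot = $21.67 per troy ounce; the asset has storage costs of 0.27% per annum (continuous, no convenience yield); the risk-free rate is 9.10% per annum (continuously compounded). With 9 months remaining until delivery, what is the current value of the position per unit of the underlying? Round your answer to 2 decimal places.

Current fair forward for the remaining 9 months: F = S·e^((r + u)·T), (r + u) = 0.0910 + 0.0027 = 0.0937
F = 21.67 · e^(0.0937 × 9/12) = 21.67 × 1.072803 = 23.2476
Value of long forward = (F − K)·e^(−rT) = (23.2476 − 21.50) · e^(−0.0910·9/12)
= 1.7476 × 0.934027 = 1.63

$1.63 per troy ounce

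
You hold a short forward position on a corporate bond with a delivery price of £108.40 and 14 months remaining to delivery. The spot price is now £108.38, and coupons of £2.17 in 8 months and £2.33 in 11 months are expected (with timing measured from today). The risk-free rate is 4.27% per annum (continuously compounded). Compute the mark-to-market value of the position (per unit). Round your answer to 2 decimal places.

-£0.90

PV(remaining coupons) I = 2.17·e^(−0.0427·8/12) + 2.33·e^(−0.0427·11/12) = 4.3497
Current forward F = (S − I)·e^(rT) = (108.38 − 4.3497)·e^(0.0427·14/12) = 104.0303 × 1.051078 = 109.3440
Value (long) = (F − K)·e^(−rT) = (109.3440 − 108.40) × 0.951404 = 0.8981
Short position value = −(long value) = -£0.90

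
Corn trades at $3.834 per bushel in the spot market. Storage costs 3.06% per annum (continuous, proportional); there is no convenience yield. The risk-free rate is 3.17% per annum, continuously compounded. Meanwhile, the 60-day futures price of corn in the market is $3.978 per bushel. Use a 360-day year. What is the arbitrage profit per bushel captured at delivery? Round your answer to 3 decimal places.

$0.104 per bushel

Fair futures: F* = S·e^(carry·T), with carry = (r + u) = 0.0317 + 0.0306 = 0.0623
F* = 3.834 · e^(0.0623 × 60/360) = 3.834 · e^0.010383 = 3.834 × 1.010437 = $3.8740
Market $3.978 > fair $3.8740: forward overpriced → cash-and-carry (buy spot, short the forward).
At maturity, profit = |F_mkt − F*| = |3.978 − 3.8740| = $0.104 per bushel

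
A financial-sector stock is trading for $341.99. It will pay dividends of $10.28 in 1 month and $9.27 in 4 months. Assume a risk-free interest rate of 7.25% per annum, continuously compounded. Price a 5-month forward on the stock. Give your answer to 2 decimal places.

$332.62

PV(dividends) I = 10.28·e^(−0.0725·1/12) + 9.27·e^(−0.0725·4/12)
I = 10.2181 + 9.0487 = 19.2668
F = (S − I)·e^(rT) = (341.99 − 19.2668) · e^(0.0725·5/12)
= 322.7232 · e^0.030208 = 322.7232 × 1.030669 = $332.62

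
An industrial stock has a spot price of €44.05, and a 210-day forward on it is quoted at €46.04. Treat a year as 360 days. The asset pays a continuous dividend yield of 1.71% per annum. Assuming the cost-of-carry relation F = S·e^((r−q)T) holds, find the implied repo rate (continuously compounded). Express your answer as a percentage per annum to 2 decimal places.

From F = S·e^((r−q)T): (r − q) = ln(F/S)/T
ln(46.04/44.05) = ln(1.045176) = 0.044185
(r − q) = 0.044185 / (210/360) = 0.075746
r = ln(F/S)/T + q = 0.075746 + 0.0171 = 0.092846
r = 9.28%

9.28%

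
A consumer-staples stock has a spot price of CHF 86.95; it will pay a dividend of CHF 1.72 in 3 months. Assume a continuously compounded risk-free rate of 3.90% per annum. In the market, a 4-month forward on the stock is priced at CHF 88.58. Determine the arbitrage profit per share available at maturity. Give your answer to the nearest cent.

CHF 2.22 per share

PV(dividends) I = 1.72·e^(−0.0390·3/12) = 1.7033
Fair forward F* = (S − I)·e^(rT) = (86.95 − 1.7033)·e^0.013000 = 85.2467 × 1.013085 = 86.3622
Market CHF 88.58 > fair 86.3622: forward overpriced → cash-and-carry (borrow at r, buy the stock and collect the dividends, short the forward).
Profit at T = |F_mkt − F*| = |88.58 − 86.3622| = CHF 2.22 per share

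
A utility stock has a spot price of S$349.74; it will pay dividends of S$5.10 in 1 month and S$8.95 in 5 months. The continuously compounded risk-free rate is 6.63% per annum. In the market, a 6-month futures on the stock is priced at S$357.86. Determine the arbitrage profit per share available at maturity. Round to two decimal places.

PV(dividends) I = 5.10·e^(−0.0663·1/12) + 8.95·e^(−0.0663·5/12) = 13.7780
Fair futures F* = (S − I)·e^(rT) = (349.74 − 13.7780)·e^0.033150 = 335.9620 × 1.033706 = 347.2859
Market S$357.86 > fair 347.2859: forward overpriced → cash-and-carry (borrow at r, buy the stock and collect the dividends, short the forward).
Profit at T = |F_mkt − F*| = |357.86 − 347.2859| = S$10.57 per share

S$10.57 per share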